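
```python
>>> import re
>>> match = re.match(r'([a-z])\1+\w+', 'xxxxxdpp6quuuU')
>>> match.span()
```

(0, 14)

`re.match` won't scan ahead — the pattern has to work from the very first character.
The match spans [0:14] → 'xxxxxdpp6quuuU'.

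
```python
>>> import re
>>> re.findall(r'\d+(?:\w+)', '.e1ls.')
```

Pattern: one or more of a digit; then one or more of a word character (non-capturing group).
Scanning left to right: at [2:5] → '1ls'.
With no groups in the pattern, `findall` gives back each whole match — 1 here.

['1ls']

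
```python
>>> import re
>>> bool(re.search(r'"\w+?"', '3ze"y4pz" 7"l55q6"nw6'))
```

The match spans [3:9] → '"y4pz"'.

True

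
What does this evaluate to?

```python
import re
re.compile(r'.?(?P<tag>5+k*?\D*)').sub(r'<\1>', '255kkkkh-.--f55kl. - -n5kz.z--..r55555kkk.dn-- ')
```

This matches optionally any character; then one or more of the literal '5', then zero or more of the literal 'k' (lazy), then zero or more of a non-digit (captured as 'tag').
Each match is replaced using the text its own group 1 captured.

'<55kkkkh-.--f><5kl. - -n><5kz.z--..r><5555kkk.dn-- >'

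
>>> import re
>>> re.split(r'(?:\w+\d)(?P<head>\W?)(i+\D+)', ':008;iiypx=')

This matches one or more of a word character, then a digit (non-capturing group); then optionally a non-word character (captured as 'head'); then one or more of the literal 'i', then one or more of a non-digit (captured).
Matches to split on: at [1:11] → '008;iiypx='.
Because the pattern has a capturing group, `split` also inserts each captured text between the pieces.

[':', ';', 'iiypx=', '']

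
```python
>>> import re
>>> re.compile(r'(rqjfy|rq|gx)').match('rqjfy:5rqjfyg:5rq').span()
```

(0, 5)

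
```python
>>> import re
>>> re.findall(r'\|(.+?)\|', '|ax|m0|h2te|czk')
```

Because the quantifier is non-greedy, it stops expanding at the earliest point where the rest of the pattern can succeed.
With a single group, `findall` returns only what that group captured — 2 items.

['ax', 'h2te']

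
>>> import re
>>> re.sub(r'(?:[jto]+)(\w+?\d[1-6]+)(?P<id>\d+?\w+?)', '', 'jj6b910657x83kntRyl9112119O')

'57x83kn'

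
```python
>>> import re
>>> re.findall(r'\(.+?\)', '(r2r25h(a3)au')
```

['(r2r25h(a3)']

Walking the string: at [0:11] → '(r2r25h(a3)'.
No capturing groups, so `findall` returns the 1 full match string.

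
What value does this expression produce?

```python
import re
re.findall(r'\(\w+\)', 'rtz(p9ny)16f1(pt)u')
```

['(p9ny)', '(pt)']

Walking the string: at [3:9] → '(p9ny)'; at [13:17] → '(pt)'.
With no groups in the pattern, `findall` gives back each whole match — 2 here.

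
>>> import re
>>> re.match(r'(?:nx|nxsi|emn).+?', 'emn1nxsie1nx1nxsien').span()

(0, 4)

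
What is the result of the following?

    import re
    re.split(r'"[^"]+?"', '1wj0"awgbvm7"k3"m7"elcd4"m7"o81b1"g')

Matches to split on: at [4:13] → '"awgbvm7"'; at [15:19] → '"m7"'; at [24:28] → '"m7"'.
Each match becomes a cut point; 4 segments remain.

['1wj0', 'k3', 'elcd4', 'o81b1"g']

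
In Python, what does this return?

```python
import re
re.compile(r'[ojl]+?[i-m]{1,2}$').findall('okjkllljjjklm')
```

['lm']

Pattern: one or more of one of [ojl] (lazy); then 1 to 2 of a character in [i-m]; then anchored at the end.
Scanning left to right: at [11:13] → 'lm'.
Since nothing is captured, `findall` lists the 1 matched substring directly.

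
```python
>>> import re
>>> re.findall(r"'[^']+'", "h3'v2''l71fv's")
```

["'v2'", "'l71fv'"]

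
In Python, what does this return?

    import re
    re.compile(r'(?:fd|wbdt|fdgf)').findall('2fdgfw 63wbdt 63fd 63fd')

['fd', 'wbdt', 'fd', 'fd']

Alternation isn't longest-match — the leftmost alternative that fits at this position is chosen.
Scanning left to right: at [1:3] → 'fd'; at [9:13] → 'wbdt'; at [16:18] → 'fd'; at [21:23] → 'fd'.
With no groups in the pattern, `findall` gives back each whole match — 4 here.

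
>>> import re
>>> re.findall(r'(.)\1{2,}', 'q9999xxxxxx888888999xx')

['9', 'x', '8', '9']

`\1` has to match the exact text group 1 already captured.
Scanning left to right: at [1:5] match '9999', group 1 = '9'; at [5:11] match 'xxxxxx', group 1 = 'x'; at [11:17] match '888888', group 1 = '8'; at [17:20] match '999', group 1 = '9'.
With a single group, `findall` returns only what that group captured — 4 items.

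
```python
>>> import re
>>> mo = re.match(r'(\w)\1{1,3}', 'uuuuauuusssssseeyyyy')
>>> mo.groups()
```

`\1` has to match the exact text group 1 already captured.
`match` is anchored at position 0; if the pattern doesn't fit there, it returns None.
The match spans [0:4] → 'uuuu'.
Captured: group 1 = 'u'.

('u',)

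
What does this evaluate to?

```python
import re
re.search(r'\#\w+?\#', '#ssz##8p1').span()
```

(0, 5)

`re.search` scans for the first position where the pattern succeeds.
The match spans [0:5] → '#ssz#'.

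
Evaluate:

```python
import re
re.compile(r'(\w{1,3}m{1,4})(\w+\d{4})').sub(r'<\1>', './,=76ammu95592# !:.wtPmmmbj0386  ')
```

'./,=<76amm># !:.<wtPmmm>  '

Pattern: 1 to 3 of a word character, then 1 to 4 of the literal 'm' (captured); then one or more of a word character, then exactly 4 of a digit (captured).
Matches: at [4:15] → '76ammu95592'; at [20:32] → 'wtPmmmbj0386'.
Each match is replaced using the text its own group 1 captured.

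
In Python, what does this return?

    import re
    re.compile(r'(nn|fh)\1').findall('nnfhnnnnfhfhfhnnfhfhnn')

['nn', 'fh', 'fh']

The backreference `\1` re-matches whatever the first group consumed, character for character.
Scanning left to right: at [4:8] match 'nnnn', group 1 = 'nn'; at [8:12] match 'fhfh', group 1 = 'fh'; at [16:20] match 'fhfh', group 1 = 'fh'.
`findall` collects group 1 from each match (3 total).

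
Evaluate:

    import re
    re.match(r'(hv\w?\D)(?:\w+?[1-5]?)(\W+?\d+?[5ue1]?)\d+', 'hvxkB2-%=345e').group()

'hvxkB2-%=345'

`re.match` only tries the pattern at the start of the string.
The match spans [0:12] → 'hvxkB2-%=345'.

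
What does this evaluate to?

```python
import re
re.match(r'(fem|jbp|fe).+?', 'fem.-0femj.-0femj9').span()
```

(0, 4)

The regex engine tests alternatives in the order written; an earlier branch that matches wins even if a later one would match more.
`re.match` only tries the pattern at the start of the string.
The match spans [0:4] → 'fem.'.
Captured: group 1 = 'fem'.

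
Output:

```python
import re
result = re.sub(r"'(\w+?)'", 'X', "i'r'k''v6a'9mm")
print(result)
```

iXk'X9mm

Matches: at [1:4] → "'r'"; at [6:11] → "'v6a'".
Every occurrence is swapped for 'X'.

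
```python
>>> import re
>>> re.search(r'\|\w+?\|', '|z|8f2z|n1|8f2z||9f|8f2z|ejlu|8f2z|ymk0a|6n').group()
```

The match spans [0:3] → '|z|'.

'|z|'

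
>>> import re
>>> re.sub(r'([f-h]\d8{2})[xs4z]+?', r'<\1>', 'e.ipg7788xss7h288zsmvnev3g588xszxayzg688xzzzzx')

'e.ipg7788xss7<h288>smvnev3<g588>szxayz<g688>zzzzx'

The pattern matches a character in [f-h], then a digit, then exactly 2 of the literal '8' (captured); then one or more of one of [xs4z] (lazy).
With the lazy modifier that quantifier settles for the fewest repetitions that let the rest of the pattern succeed (the atoms after it are unaffected and can still be greedy).
Matches: at [13:18] → 'h288z'; at [25:30] → 'g588x'; at [36:41] → 'g688x'.
The replacement refers to a captured group, so each match is rewritten using its own captured text.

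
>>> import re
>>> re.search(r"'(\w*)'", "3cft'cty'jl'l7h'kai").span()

(4, 9)

Unlike `match`, `search` isn't anchored — it looks for the pattern anywhere in the string.
The match spans [4:9] → "'cty'".
Captured: group 1 = 'cty'.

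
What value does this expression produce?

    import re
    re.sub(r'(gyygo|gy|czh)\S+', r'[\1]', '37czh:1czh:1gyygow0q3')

'37[czh]'

Matches: at [2:21] → 'czh:1czh:1gyygow0q3'.
Each match is replaced using the text its own group 1 captured.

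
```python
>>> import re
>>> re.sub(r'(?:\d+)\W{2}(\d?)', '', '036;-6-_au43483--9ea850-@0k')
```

Pattern: one or more of a digit (non-capturing group); then exactly 2 of a non-word character; then optionally a digit (captured).
Matches: at [0:6] → '036;-6'; at [10:18] → '43483--9'; at [20:26] → '850-@0'.
`sub` substitutes '' at each match site.

'-_aueak'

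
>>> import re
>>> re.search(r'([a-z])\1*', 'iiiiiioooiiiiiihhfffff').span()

`\1` is not a pattern — it's the concrete string captured by group 1, re-applied verbatim.
The match spans [0:6] → 'iiiiii'.

(0, 6)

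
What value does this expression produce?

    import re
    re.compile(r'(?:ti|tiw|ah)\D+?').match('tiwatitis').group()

`|` is ordered: at each position the engine commits to the first alternative that works.
`re.match` only tries the pattern at the start of the string.
The match spans [0:3] → 'tiw'.

'tiw'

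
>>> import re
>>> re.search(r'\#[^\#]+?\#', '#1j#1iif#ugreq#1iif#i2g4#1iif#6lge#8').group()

'#1j#'

`re.search` tries every starting position until one works.
The match spans [0:4] → '#1j#'.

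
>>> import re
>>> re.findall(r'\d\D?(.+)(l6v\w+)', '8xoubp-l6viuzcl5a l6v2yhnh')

[('oubp-l6viuzcl5a ', 'l6v2yhnh')]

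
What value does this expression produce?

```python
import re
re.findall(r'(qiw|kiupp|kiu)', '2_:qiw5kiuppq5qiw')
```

['qiw', 'kiupp', 'qiw']

The regex engine tests alternatives in the order written; an earlier branch that matches wins even if a later one would match more.
Because there's exactly one group, `findall` drops the full match and keeps group 1 from each hit.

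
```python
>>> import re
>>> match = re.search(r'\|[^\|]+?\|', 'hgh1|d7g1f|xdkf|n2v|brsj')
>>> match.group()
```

`re.search` tries every starting position until one works.
The match spans [4:11] → '|d7g1f|'.

'|d7g1f|'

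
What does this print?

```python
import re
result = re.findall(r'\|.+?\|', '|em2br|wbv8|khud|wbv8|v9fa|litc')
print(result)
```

A non-greedy quantifier consumes as few characters as it can — just enough that the remainder of the pattern still matches from where it stops; whatever follows it matches normally.
Since nothing is captured, `findall` lists the 3 matched substrings directly.

['|em2br|', '|khud|', '|v9fa|']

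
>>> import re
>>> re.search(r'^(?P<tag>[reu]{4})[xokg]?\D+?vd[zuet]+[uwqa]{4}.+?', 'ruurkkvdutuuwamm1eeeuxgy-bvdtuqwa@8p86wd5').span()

(0, 15)

A `+?`/`*?`/`{m,n}?` starts at its minimum and grows only as far as needed for what follows to match.
The match spans [0:15] → 'ruurkkvdutuuwam'.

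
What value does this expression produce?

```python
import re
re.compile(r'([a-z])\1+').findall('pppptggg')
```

After group 1 captures some text, `\1` only succeeds where that same text appears again.
Matches: at [0:4] match 'pppp', group 1 = 'p'; at [5:8] match 'ggg', group 1 = 'g'.
With a single group, `findall` returns only what that group captured — 2 items.

['p', 'g']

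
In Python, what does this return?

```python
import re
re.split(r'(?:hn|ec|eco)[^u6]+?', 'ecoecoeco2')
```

['', '', '', '2']

The regex engine tests alternatives in the order written; an earlier branch that matches wins even if a later one would match more.
Each match becomes a cut point; 4 segments remain.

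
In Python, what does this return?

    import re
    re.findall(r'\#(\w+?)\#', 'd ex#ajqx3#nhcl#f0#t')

Walking the string: at [4:11] match '#ajqx3#', group 1 = 'ajqx3'; at [15:19] match '#f0#', group 1 = 'f0'.
One capturing group, so `findall` returns just the captured substring from each match — 2 in all.

['ajqx3', 'f0']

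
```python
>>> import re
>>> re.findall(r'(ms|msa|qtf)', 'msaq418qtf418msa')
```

['ms', 'qtf', 'ms']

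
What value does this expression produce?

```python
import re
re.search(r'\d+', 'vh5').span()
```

(2, 3)

This matches one or more of a digit.
The match spans [2:3] → '5'.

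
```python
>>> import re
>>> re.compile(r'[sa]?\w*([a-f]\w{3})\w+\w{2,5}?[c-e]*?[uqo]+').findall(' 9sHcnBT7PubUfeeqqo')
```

The pattern matches optionally one of [sa], then zero or more of a word character; then a character in [a-f], then exactly 3 of a word character (captured); then one or more of a word character, then 2 to 5 of a word character (lazy), then zero or more of a character in [c-e] (lazy); then one or more of one of [uqo].
Scanning left to right: at [1:19] match '9sHcnBT7PubUfeeqqo', group 1 = 'bUfe'.
One capturing group, so `findall` returns just the captured substring from the one match — 1 in all.

['bUfe']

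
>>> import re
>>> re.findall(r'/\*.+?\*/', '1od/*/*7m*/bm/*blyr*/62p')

['/*/*7m*/', '/*blyr*/']

Since nothing is captured, `findall` lists the 2 matched substrings directly.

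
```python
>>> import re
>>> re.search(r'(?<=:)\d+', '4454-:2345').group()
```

Lookahead/lookbehind check context without consuming it, so the matched span excludes the asserted characters.
`search` walks the string left to right and returns the first match it finds.
The match spans [6:10] → '2345'.

'2345'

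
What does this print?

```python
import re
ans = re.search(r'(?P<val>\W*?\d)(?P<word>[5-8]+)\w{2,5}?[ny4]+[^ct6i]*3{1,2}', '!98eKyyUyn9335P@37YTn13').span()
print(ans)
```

Pattern: zero or more of a non-word character (lazy), then a digit (captured as 'val'); then one or more of a character in [5-8] (captured as 'word'); then 2 to 5 of a word character (lazy), then one or more of one of [ny4], then zero or more of any character except [ct6i]; then 1 to 2 of a literal '3'.
The match spans [0:23] → '!98eKyyUyn9335P@37YTn13'.

(0, 23)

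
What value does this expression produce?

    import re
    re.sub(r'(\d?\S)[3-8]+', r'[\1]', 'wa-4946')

This matches optionally a digit, then a non-whitespace character (captured); then one or more of a character in [3-8].
Each match is replaced using the text its own group 1 captured.

'wa[-][94]'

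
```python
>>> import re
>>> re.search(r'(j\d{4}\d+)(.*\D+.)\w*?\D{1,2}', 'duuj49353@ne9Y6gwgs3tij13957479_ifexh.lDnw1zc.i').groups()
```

The match spans [3:47] → 'j49353@ne9Y6gwgs3tij13957479_ifexh.lDnw1zc.i'.
Captured: group 1 = 'j49353', group 2 = '@ne9Y6gwgs3tij13957479_ifexh.lDnw1zc.'.

('j49353', '@ne9Y6gwgs3tij13957479_ifexh.lDnw1zc.')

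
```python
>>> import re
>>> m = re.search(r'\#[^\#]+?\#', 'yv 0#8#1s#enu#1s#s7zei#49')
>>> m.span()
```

(4, 7)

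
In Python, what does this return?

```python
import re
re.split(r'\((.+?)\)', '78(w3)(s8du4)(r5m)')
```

Lazy quantifiers expand one character at a time until the remainder of the pattern can match.
The group in the pattern means `split` returns the separators' captures alongside the pieces.

['78', 'w3', '', 's8du4', '', 'r5m', '']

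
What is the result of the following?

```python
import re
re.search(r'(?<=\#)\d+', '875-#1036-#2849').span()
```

(5, 9)

The lookaround is zero-width — it requires the adjacent text to match without consuming it, so the asserted text isn't part of the match.
`re.search` scans for the first position where the pattern succeeds.
The match spans [5:9] → '1036'.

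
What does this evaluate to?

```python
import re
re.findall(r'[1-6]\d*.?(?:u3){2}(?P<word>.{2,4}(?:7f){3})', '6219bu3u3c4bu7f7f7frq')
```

This matches a character in [1-6], then zero or more of a digit; then optionally any character, then the literal 'u3' repeated 2 times; then 2 to 4 of any character, then the literal '7f' repeated 3 times (captured as 'word').
Matches: at [0:19] match '6219bu3u3c4bu7f7f7f', group 1 = 'c4bu7f7f7f'.
`findall` collects group 1 from the one match (1 total).

['c4bu7f7f7f']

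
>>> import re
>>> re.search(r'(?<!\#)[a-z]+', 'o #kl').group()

'o'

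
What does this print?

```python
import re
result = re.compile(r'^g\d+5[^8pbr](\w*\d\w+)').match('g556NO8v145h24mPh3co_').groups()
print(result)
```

The match spans [0:21] → 'g556NO8v145h24mPh3co_'.
Captured: group 1 = 'NO8v145h24mPh3co_'.

('NO8v145h24mPh3co_',)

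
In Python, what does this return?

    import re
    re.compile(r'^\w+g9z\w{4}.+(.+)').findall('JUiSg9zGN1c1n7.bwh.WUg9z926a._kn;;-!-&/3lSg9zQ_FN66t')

Pattern: anchored at the start of the string; then one or more of a word character; then the literal 'g9z', then exactly 4 of a word character, then one or more of any character; then one or more of any character (captured).
Walking the string: at [0:52] match 'JUiSg9zGN1c1n7.bwh.WUg9z926a._kn;;-!-&/3lSg9zQ_FN66t', group 1 = 't'.
One capturing group, so `findall` returns just the captured substring from the one match — 1 in all.

['t']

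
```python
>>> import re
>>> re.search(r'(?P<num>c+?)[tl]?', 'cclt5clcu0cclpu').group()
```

'c'

Lazy quantifiers expand one character at a time until the remainder of the pattern can match.
The match spans [0:1] → 'c'.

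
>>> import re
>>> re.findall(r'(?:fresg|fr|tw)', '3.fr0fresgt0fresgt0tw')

The regex engine tests alternatives in the order written; an earlier branch that matches wins even if a later one would match more.
Since nothing is captured, `findall` lists the 4 matched substrings directly.

['fr', 'fresg', 'fresg', 'tw']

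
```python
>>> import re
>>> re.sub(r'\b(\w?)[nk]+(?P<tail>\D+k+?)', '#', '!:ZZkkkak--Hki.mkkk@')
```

'!:ZZkkkak--#@'

This matches a word boundary (`\b`, zero-width); then optionally a word character (captured); then one or more of one of [nk]; then one or more of a non-digit, then one or more of a literal 'k' (lazy) (captured as 'tail').
Every occurrence is swapped for '#'.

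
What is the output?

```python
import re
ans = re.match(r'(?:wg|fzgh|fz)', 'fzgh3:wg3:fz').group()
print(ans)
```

`match` is anchored at position 0; if the pattern doesn't fit there, it returns None.
The match spans [0:4] → 'fzgh'.

fzgh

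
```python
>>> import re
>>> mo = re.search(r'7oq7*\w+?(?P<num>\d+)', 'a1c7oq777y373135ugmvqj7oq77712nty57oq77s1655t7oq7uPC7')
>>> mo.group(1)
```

'373135'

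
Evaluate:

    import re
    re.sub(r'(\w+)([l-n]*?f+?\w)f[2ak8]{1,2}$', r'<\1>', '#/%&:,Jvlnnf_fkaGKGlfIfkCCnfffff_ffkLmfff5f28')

The pattern matches one or more of a word character (captured); then zero or more of a character in [l-n] (lazy), then one or more of a literal 'f' (lazy), then a word character (captured); then the literal 'f', then 1 to 2 of one of [2ak8]; then anchored at the end.
Matches: at [6:45] → 'Jvlnnf_fkaGKGlfIfkCCnfffff_ffkLmfff5f28'.
The replacement refers to a captured group, so each match is rewritten using its own captured text.

'#/%&:,<Jvlnnf_fkaGKGlfIfkCCnfffff_ffkLmff>'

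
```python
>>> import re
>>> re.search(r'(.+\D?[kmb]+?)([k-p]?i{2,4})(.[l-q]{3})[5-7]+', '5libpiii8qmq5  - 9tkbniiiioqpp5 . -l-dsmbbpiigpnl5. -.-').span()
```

This matches one or more of any character, then optionally a non-digit, then one or more of one of [kmb] (lazy) (captured); then optionally a character in [k-p], then 2 to 4 of a literal 'i' (captured); then any character, then exactly 3 of a character in [l-q] (captured); then one or more of a character in [5-7].
`re.search` tries every starting position until one works.
The match spans [0:50] → '5libpiii8qmq5  - 9tkbniiiioqpp5 . -l-dsmbbpiigpnl5'.
Captured: group 1 = '5libpiii8qmq5  - 9tkbniiiioqpp5 . -l-dsmbb', group 2 = 'pii', group 3 = 'gpnl'.

(0, 50)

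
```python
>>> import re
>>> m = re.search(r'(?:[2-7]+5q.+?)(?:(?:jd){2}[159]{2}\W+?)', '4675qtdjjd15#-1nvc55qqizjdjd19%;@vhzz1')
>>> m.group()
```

'4675qtdjjd15#-1nvc55qqizjdjd19%'

The pattern matches one or more of a character in [2-7], then the literal '5q', then one or more of any character (lazy) (non-capturing group); then the literal 'jd' repeated 2 times, then exactly 2 of one of [159], then one or more of a non-word character (lazy) (non-capturing group).
The match spans [0:31] → '4675qtdjjd15#-1nvc55qqizjdjd19%'.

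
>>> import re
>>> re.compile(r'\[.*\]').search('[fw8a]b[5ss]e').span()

(0, 12)

The match spans [0:12] → '[fw8a]b[5ss]'.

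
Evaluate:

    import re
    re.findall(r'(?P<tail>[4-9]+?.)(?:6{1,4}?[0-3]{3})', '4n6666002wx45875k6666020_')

['4n', '45875k']

One capturing group, so `findall` returns just the captured substring from each match — 2 in all.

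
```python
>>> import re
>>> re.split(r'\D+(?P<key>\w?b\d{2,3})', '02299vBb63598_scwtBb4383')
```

['02299', 'b635', '98', 'b438', '3']

With a capturing group present, the delimiter's captured portion is kept in the result list.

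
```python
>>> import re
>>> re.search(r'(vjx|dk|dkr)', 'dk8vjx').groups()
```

('dk',)

`re.search` scans for the first position where the pattern succeeds.
The match spans [0:2] → 'dk'.
Captured: group 1 = 'dk'.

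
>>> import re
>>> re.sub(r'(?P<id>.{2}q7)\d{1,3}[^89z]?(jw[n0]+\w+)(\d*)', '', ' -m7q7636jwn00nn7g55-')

Pattern: exactly 2 of any character, then the literal 'q7' (captured as 'id'); then 1 to 3 of a digit, then optionally any character except [89z]; then the literal 'jw', then one or more of one of [n0], then one or more of a word character (captured); then zero or more of a digit (captured).
Each match is replaced by ''.

' --'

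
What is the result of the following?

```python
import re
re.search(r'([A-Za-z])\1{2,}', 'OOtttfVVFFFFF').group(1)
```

The match spans [2:5] → 'ttt'.
Captured: group 1 = 't'.

't'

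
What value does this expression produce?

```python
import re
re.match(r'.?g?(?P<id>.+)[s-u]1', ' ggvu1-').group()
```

With `match`, the pattern is implicitly anchored at the beginning.
The match spans [0:6] → ' ggvu1'.

' ggvu1'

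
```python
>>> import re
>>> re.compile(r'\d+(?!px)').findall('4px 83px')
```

['8']

The negative lookahead/lookbehind blocks any match where the forbidden context is present.
Matches: at [4:5] → '8'.
`findall` yields the raw match text (1 of them) because the pattern has no groups.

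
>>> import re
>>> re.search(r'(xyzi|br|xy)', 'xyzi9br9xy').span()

(0, 4)

Alternation tries branches left to right and keeps the first one that lets the overall match succeed at that position.
The match spans [0:4] → 'xyzi'.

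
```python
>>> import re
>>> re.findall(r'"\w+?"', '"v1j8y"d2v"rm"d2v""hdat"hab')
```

['"v1j8y"', '"rm"', '"hdat"']

Matches: at [0:7] → '"v1j8y"'; at [10:14] → '"rm"'; at [18:24] → '"hdat"'.
No capturing groups, so `findall` returns the 3 full match strings.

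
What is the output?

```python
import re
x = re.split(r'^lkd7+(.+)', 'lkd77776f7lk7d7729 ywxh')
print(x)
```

['', '6f7lk7d7729 ywxh', '']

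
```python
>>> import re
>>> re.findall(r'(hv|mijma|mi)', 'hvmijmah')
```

The regex engine tests alternatives in the order written; an earlier branch that matches wins even if a later one would match more.
With a single group, `findall` returns only what that group captured — 2 items.

['hv', 'mijma']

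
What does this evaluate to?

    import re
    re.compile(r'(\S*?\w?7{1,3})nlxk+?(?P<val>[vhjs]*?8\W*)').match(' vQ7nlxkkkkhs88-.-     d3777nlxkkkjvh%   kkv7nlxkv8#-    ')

None

`match` is anchored at position 0; if the pattern doesn't fit there, it returns None.
Here the pattern fails at index 0, so the call returns None.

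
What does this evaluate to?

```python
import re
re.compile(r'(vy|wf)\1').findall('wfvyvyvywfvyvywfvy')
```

`\1` has to match the exact text group 1 already captured.
Walking the string: at [2:6] match 'vyvy', group 1 = 'vy'; at [10:14] match 'vyvy', group 1 = 'vy'.
`findall` collects group 1 from each match (2 total).

['vy', 'vy']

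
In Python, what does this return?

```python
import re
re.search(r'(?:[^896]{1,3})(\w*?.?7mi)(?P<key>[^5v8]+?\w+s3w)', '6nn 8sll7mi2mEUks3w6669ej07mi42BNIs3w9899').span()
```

Pattern: 1 to 3 of any character except [896] (non-capturing group); then zero or more of a word character (lazy), then optionally any character, then the literal '7mi' (captured); then one or more of any character except [5v8] (lazy), then one or more of a word character, then the literal 's3w' (captured as 'key').
`search` walks the string left to right and returns the first match it finds.
The match spans [1:37] → 'nn 8sll7mi2mEUks3w6669ej07mi42BNIs3w'.
Captured: group 1 = '8sll7mi', group 2 = '2mEUks3w6669ej07mi42BNIs3w'.

(1, 37)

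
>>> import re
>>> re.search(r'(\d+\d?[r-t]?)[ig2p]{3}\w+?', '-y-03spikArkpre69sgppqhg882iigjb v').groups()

('69s',)

This matches one or more of a digit, then optionally a digit, then optionally a character in [r-t] (captured); then exactly 3 of one of [ig2p], then one or more of a word character (lazy).
The `?` after the quantifier makes it lazy — it takes as little as possible before letting the rest of the pattern try.
`search` walks the string left to right and returns the first match it finds.
The match spans [15:22] → '69sgppq'.
Captured: group 1 = '69s'.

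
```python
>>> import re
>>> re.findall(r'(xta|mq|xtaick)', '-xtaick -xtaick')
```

['xta', 'xta']

Alternation isn't longest-match — the leftmost alternative that fits at this position is chosen.
Scanning left to right: at [1:4] match 'xta', group 1 = 'xta'; at [9:12] match 'xta', group 1 = 'xta'.
With a single group, `findall` returns only what that group captured — 2 items.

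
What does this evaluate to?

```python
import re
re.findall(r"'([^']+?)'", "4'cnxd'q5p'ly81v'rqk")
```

['cnxd', 'ly81v']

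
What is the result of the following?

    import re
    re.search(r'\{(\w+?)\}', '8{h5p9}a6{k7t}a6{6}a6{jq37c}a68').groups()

The match spans [1:7] → '{h5p9}'.
Captured: group 1 = 'h5p9'.

('h5p9',)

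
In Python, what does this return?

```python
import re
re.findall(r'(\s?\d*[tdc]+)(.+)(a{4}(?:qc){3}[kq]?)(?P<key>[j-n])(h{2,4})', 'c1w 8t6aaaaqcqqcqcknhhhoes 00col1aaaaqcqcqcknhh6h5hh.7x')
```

[('c', '1w 8t6aaaaqcqqcqcknhhhoes 00col1', 'aaaaqcqcqck', 'n', 'hh')]

This matches optionally whitespace, then zero or more of a digit, then one or more of one of [tdc] (captured); then one or more of any character (captured); then exactly 4 of a literal 'a', then the literal 'qc' repeated 3 times, then optionally one of [kq] (captured); then a character in [j-n] (captured as 'key'); then 2 to 4 of a literal 'h' (captured).
Matches: at [0:47] match 'c1w 8t6aaaaqcqqcqcknhhhoes 00col1aaaaqcqcqcknhh', groups = ('c', '1w 8t6aaaaqcqqcqcknhhhoes 00col1', 'aaaaqcqcqck', 'n', 'hh').
5 groups means the one result is a tuple of 5 captured strings — 1 here.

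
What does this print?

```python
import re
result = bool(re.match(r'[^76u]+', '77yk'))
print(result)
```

The pattern matches one or more of any character except [76u].
With `match`, the pattern is implicitly anchored at the beginning.
Here the pattern fails at index 0, so the call returns None, and `bool(None)` is False.

False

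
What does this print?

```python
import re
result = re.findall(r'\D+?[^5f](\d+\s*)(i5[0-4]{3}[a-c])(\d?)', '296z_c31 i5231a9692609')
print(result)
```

[('31 ', 'i5231a', '9')]

Pattern: one or more of a non-digit (lazy), then any character except [5f]; then one or more of a digit, then zero or more of whitespace (captured); then the literal 'i5', then exactly 3 of a character in [0-4], then a character in [a-c] (captured); then optionally a digit (captured).
Matches: at [3:16] match 'z_c31 i5231a9', groups = ('31 ', 'i5231a', '9').
With 3 capturing groups, `findall` returns a 3-tuple per match.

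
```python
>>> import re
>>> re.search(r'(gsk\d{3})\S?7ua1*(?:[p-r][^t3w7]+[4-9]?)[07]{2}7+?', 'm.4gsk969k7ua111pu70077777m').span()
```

(3, 22)

This matches the literal 'gsk', then exactly 3 of a digit (captured); then optionally a non-whitespace character, then the literal '7ua', then zero or more of the literal '1'; then a character in [p-r], then one or more of any character except [t3w7], then optionally a character in [4-9] (non-capturing group); then exactly 2 of one of [07], then one or more of the literal '7' (lazy).
The match spans [3:22] → 'gsk969k7ua111pu7007'.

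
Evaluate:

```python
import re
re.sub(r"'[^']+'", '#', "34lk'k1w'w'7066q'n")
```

'34lk#w#n'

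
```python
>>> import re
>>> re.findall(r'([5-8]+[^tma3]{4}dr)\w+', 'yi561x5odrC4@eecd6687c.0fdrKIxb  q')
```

['561x5odr', '6687c.0fdr']

Because there's exactly one group, `findall` drops the full match and keeps group 1 from each hit.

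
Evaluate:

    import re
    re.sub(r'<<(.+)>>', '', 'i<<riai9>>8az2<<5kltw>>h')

'ih'

Each match is replaced by ''.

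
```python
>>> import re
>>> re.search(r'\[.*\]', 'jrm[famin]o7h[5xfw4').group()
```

'[famin]'

`search` walks the string left to right and returns the first match it finds.
The match spans [3:10] → '[famin]'.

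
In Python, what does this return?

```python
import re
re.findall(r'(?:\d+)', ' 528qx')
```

['528']

No capturing groups, so `findall` returns the 1 full match string.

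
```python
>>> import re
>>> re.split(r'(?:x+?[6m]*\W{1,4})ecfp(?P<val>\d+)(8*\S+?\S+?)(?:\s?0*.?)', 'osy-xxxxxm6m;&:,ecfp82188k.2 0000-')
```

The pattern matches one or more of the literal 'x' (lazy), then zero or more of one of [6m], then 1 to 4 of a non-word character (non-capturing group); then the literal 'ecf', then a literal 'p'; then one or more of a digit (captured as 'val'); then zero or more of the literal '8', then one or more of a non-whitespace character (lazy), then one or more of a non-whitespace character (lazy) (captured); then optionally whitespace, then zero or more of a literal '0', then optionally any character (non-capturing group).
Matches to split on: at [4:28] → 'xxxxxm6m;&:,ecfp82188k.2'.
Because the pattern has a capturing group, `split` also inserts each captured text between the pieces.

['osy-', '82188', 'k.', ' 0000-']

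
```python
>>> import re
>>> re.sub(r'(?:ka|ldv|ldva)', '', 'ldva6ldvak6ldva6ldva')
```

Branches in `(...|...)` are attempted left-to-right; the first branch that allows the whole pattern to succeed is taken.
`sub` substitutes '' at each match site.

'a6ak6a6a'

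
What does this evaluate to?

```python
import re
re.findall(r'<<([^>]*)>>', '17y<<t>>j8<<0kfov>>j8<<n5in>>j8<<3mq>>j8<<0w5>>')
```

['t', '0kfov', 'n5in', '3mq', '0w5']

Matches: at [3:8] match '<<t>>', group 1 = 't'; at [10:19] match '<<0kfov>>', group 1 = '0kfov'; at [21:29] match '<<n5in>>', group 1 = 'n5in'; at [31:38] match '<<3mq>>', group 1 = '3mq'; at [40:47] match '<<0w5>>', group 1 = '0w5'.
`findall` collects group 1 from each match (5 total).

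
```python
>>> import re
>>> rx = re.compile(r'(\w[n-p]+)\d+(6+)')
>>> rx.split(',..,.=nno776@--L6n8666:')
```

[',..,.=', 'nno', '6', '@--L', '6n', '6', ':']

The pattern matches a word character, then one or more of a character in [n-p] (captured); then one or more of a digit; then one or more of a literal '6' (captured).
`re.split` interleaves the captured-group text with the surrounding fragments.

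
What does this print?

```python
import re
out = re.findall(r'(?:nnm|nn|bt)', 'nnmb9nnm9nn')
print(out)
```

`|` is ordered: at each position the engine commits to the first alternative that works.
Since nothing is captured, `findall` lists the 3 matched substrings directly.

['nnm', 'nnm', 'nn']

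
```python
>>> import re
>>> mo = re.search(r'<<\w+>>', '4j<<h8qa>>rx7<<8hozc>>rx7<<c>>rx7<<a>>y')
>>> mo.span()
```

Unlike `match`, `search` isn't anchored — it looks for the pattern anywhere in the string.
The match spans [2:10] → '<<h8qa>>'.

(2, 10)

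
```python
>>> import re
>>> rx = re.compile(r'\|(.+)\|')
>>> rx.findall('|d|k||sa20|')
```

Scanning left to right: at [0:11] match '|d|k||sa20|', group 1 = 'd|k||sa20'.
With a single group, `findall` returns only what that group captured — 1 item.

['d|k||sa20']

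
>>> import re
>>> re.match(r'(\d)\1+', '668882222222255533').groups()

`\1` is not a pattern — it's the concrete string captured by group 1, re-applied verbatim.
`re.match` only tries the pattern at the start of the string.
The match spans [0:2] → '66'.
Captured: group 1 = '6'.

('6',)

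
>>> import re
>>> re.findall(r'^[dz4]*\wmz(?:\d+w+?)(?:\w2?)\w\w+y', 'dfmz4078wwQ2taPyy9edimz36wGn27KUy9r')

['dfmz4078wwQ2taPyy9edimz36wGn27KUy']

This matches anchored at the start of the string; then zero or more of one of [dz4], then a word character, then the literal 'mz'; then one or more of a digit, then one or more of a literal 'w' (lazy) (non-capturing group); then a word character, then optionally the literal '2' (non-capturing group); then a word character, then one or more of a word character, then the literal 'y'.
With no groups in the pattern, `findall` gives back each whole match — 1 here.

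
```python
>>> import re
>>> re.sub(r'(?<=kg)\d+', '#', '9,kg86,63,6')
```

'9,kg#,63,6'

The positive lookaround only admits positions where the adjacent text matches; those characters stay outside the span.
Every occurrence is swapped for '#'.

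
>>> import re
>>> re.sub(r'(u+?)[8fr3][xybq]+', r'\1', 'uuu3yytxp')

'uuutxp'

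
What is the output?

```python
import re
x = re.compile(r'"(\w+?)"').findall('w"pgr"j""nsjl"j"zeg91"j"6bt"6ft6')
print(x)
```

['pgr', 'nsjl', 'zeg91', '6bt']

Scanning left to right: at [1:6] match '"pgr"', group 1 = 'pgr'; at [8:14] match '"nsjl"', group 1 = 'nsjl'; at [15:22] match '"zeg91"', group 1 = 'zeg91'; at [23:28] match '"6bt"', group 1 = '6bt'.
Because there's exactly one group, `findall` drops the full match and keeps group 1 from each hit.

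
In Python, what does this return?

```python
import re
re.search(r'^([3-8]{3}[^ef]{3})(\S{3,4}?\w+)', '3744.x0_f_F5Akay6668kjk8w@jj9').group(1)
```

The match spans [0:25] → '3744.x0_f_F5Akay6668kjk8w'.
Captured: group 1 = '3744.x', group 2 = '0_f_F5Akay6668kjk8w'.

'3744.x'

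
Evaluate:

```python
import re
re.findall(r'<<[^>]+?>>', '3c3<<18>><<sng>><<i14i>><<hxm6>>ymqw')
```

['<<18>>', '<<sng>>', '<<i14i>>', '<<hxm6>>']

Since nothing is captured, `findall` lists the 4 matched substrings directly.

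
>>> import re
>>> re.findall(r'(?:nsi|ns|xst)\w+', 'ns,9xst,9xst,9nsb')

Since nothing is captured, `findall` lists the 1 matched substring directly.

['nsb']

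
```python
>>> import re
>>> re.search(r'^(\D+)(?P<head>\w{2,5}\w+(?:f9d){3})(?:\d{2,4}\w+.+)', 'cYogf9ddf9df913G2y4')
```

None

Pattern: anchored at the start of the string; then one or more of a non-digit (captured); then 2 to 5 of a word character, then one or more of a word character, then the literal 'f9d' repeated 3 times (captured as 'head'); then 2 to 4 of a digit, then one or more of a word character, then one or more of any character (non-capturing group).
`search` walks the string left to right and returns the first match it finds.
Here nothing in the string fits, so the call returns None.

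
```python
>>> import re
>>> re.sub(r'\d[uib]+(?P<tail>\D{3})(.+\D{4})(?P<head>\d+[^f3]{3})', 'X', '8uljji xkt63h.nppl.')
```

This matches a digit, then one or more of one of [uib]; then exactly 3 of a non-digit (captured as 'tail'); then one or more of any character, then exactly 4 of a non-digit (captured); then one or more of a digit, then exactly 3 of any character except [f3] (captured as 'head').
Matches: at [0:15] → '8uljji xkt63h.n'.
`sub` substitutes 'X' at each match site.

'Xppl.'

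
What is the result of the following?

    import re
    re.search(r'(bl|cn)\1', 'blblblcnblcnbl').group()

`\1` is not a pattern — it's the concrete string captured by group 1, re-applied verbatim.
Unlike `match`, `search` isn't anchored — it looks for the pattern anywhere in the string.
The match spans [0:4] → 'blbl'.
Captured: group 1 = 'bl'.

'blbl'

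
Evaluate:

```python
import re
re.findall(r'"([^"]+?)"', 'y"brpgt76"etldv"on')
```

Walking the string: at [1:10] match '"brpgt76"', group 1 = 'brpgt76'.
With a single group, `findall` returns only what that group captured — 1 item.

['brpgt76']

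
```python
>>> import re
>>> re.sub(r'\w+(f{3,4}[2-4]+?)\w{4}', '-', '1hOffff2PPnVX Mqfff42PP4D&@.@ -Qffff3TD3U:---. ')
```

'-X -D&@.@ --:---. '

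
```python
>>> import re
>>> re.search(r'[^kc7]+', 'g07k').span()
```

(0, 2)

The pattern matches one or more of any character except [kc7].
`re.search` scans for the first position where the pattern succeeds.
The match spans [0:2] → 'g0'.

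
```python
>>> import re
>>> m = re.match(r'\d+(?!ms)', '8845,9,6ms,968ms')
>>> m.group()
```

`re.match` only tries the pattern at the start of the string.
The match spans [0:4] → '8845'.

'8845'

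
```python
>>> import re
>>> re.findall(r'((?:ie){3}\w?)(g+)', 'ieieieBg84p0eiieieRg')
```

[('ieieieB', 'g')]

Pattern: the literal 'ie' repeated 3 times, then optionally a word character (captured); then one or more of a literal 'g' (captured).
Scanning left to right: at [0:8] match 'ieieieBg', groups = ('ieieieB', 'g').
2 groups means the one result is a tuple of 2 captured strings — 1 here.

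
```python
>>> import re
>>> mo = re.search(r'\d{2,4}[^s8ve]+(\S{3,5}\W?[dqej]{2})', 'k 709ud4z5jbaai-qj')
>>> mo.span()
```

(2, 18)

This matches 2 to 4 of a digit, then one or more of any character except [s8ve]; then 3 to 5 of a non-whitespace character, then optionally a non-word character, then exactly 2 of one of [dqej] (captured).
`search` walks the string left to right and returns the first match it finds.
The match spans [2:18] → '709ud4z5jbaai-qj'.
Captured: group 1 = 'ai-qj'.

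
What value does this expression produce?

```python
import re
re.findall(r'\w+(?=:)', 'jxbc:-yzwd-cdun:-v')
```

Because the assertion is zero-width, the text it checks is not consumed and won't appear in the result.
Matches: at [0:4] → 'jxbc'; at [11:15] → 'cdun'.
No capturing groups, so `findall` returns the 2 full match strings.

['jxbc', 'cdun']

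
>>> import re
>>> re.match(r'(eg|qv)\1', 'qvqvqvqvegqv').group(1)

'qv'

The backreference `\1` re-matches whatever the first group consumed, character for character.
`re.match` only tries the pattern at the start of the string.
The match spans [0:4] → 'qvqv'.
Captured: group 1 = 'qv'.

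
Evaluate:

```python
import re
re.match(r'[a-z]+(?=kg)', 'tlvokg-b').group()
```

'tlvo'

`re.match` won't scan ahead — the pattern has to work from the very first character.
The match spans [0:4] → 'tlvo'.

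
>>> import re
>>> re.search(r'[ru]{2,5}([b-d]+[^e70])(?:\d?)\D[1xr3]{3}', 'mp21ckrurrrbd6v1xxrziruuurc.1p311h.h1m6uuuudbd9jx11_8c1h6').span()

(6, 18)

This matches 2 to 5 of one of [ru]; then one or more of a character in [b-d], then any character except [e70] (captured); then optionally a digit (non-capturing group); then a non-digit, then exactly 3 of one of [1xr3].
`re.search` tries every starting position until one works.
The match spans [6:18] → 'rurrrbd6v1xx'.
Captured: group 1 = 'bd6'.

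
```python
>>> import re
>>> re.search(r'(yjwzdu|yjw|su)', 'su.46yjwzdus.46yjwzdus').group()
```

Unlike `match`, `search` isn't anchored — it looks for the pattern anywhere in the string.
The match spans [0:2] → 'su'.
Captured: group 1 = 'su'.

'su'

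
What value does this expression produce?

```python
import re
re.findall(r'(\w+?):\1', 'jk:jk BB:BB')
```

['jk', 'BB']

A backreference is literal: `\1` must see the identical characters the first group matched.
Because there's exactly one group, `findall` drops the full match and keeps group 1 from each hit.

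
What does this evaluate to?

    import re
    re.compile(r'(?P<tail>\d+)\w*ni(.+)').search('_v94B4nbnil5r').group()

The pattern matches one or more of a digit (captured as 'tail'); then zero or more of a word character, then the literal 'ni'; then one or more of any character (captured).
`re.search` scans for the first position where the pattern succeeds.
The match spans [2:13] → '94B4nbnil5r'.
Captured: group 1 = '94', group 2 = 'l5r'.

'94B4nbnil5r'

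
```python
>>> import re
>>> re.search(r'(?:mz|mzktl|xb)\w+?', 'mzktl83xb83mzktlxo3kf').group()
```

'mzk'

`|` is ordered: at each position the engine commits to the first alternative that works.
Unlike `match`, `search` isn't anchored — it looks for the pattern anywhere in the string.
The match spans [0:3] → 'mzk'.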